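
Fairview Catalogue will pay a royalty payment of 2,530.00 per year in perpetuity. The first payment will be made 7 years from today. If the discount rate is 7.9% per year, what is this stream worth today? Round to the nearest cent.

Value at end of year 6: C / r = 2,530.00 / 0.079 = 32,025.3165
Discount to today: PV = 32,025.3165 / (1 + 0.079)^6 = 32,025.3165 / 1.578079 = 20,293.86

20293.86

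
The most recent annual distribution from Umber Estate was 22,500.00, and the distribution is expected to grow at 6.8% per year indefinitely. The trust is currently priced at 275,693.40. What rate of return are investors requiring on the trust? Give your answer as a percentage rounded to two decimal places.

15.52%

D₁ = 22,500.00 × 1.068 = 24,030.0000
P = D₁/(r − g) ⇒ r = D₁/P + g = 24,030.0000/275,693.40 + 0.068 = 0.087162 + 0.068 = 0.155162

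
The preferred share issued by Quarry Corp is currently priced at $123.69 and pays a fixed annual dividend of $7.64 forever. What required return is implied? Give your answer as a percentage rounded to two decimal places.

P = C/r ⇒ r = C/P = $7.64/$123.69 = 0.061767

6.18%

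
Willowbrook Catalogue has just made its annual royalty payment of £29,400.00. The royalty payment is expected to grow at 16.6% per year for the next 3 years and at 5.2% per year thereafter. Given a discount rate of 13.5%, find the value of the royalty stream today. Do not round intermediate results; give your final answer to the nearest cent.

D_1 = 34280.40000
D_2 = 39970.94640
D_3 = 46606.12350
Terminal value at year 3: TV = D_3×(1+g_2)/(r−g_2) = 49029.64192/0.083 = 590718.57740
P_0 = D_1/(1+r)^1 + D_2/(1+r)^2 + D_3/(1+r)^3 + TV/(1+r)^3
    = 30202.99559 + 31027.92323 + 31875.38192 + 404010.86487 = 497117.16561

£497117.17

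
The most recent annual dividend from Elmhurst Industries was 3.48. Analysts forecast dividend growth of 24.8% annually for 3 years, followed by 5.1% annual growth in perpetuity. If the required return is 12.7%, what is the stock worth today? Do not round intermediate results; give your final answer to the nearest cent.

78.20

D_1 = 4.34304
D_2 = 5.42011
D_3 = 6.76430
Terminal value at year 3: TV = D_3×(1+g_2)/(r−g_2) = 7.10928/0.076 = 93.54318
P_0 = D_1/(1+r)^1 + D_2/(1+r)^2 + D_3/(1+r)^3 + TV/(1+r)^3
    = 3.85363 + 4.26737 + 4.72554 + 65.34922 = 78.19575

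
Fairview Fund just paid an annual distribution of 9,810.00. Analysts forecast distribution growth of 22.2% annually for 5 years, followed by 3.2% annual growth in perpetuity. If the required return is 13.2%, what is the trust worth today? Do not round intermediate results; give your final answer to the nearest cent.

210478.96

D_1 = 11987.82000
D_2 = 14649.11604
D_3 = 17901.21980
D_4 = 21875.29060
D_5 = 26731.60511
Terminal value at year 5: TV = D_5×(1+g_2)/(r−g_2) = 27587.01647/0.1 = 275870.16473
P_0 = D_1/(1+r)^1 + D_2/(1+r)^2 + D_3/(1+r)^3 + D_4/(1+r)^4 + D_5/(1+r)^5 + TV/(1+r)^5
    = 10589.94700 + 11431.90391 + 12340.80087 + 13321.95995 + 14381.12637 + 148413.22418 = 210478.96228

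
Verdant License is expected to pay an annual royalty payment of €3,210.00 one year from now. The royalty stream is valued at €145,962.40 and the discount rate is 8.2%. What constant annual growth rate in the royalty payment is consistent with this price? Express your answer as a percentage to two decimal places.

P = D₁/(r−g) ⇒ g = r − D₁/P = 0.082 − €3,210.00/€145,962.40 = 0.060008

6.00%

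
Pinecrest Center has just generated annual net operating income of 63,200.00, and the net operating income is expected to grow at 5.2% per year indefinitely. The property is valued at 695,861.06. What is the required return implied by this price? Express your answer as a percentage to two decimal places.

D₁ = 63,200.00 × 1.052 = 66,486.4000
P = D₁/(r − g) ⇒ r = D₁/P + g = 66,486.4000/695,861.06 + 0.052 = 0.095546 + 0.052 = 0.147546

14.75%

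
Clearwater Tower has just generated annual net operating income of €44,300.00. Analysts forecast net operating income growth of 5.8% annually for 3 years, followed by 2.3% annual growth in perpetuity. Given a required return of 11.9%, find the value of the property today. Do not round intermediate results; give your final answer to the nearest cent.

€517931.67

D_1 = 46869.40000
D_2 = 49587.82520
D_3 = 52463.91906
Terminal value at year 3: TV = D_3×(1+g_2)/(r−g_2) = 53670.58920/0.096 = 559068.63750
P_0 = D_1/(1+r)^1 + D_2/(1+r)^2 + D_3/(1+r)^3 + TV/(1+r)^3
    = 41885.07596 + 39601.79657 + 37442.98550 + 399001.81424 = 517931.67228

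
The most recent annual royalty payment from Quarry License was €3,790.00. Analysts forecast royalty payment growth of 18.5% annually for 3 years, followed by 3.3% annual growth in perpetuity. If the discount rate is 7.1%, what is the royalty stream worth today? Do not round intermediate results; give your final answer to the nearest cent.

D_1 = 4491.15000
D_2 = 5322.01275
D_3 = 6306.58511
Terminal value at year 3: TV = D_3×(1+g_2)/(r−g_2) = 6514.70242/0.038 = 171439.53730
P_0 = D_1/(1+r)^1 + D_2/(1+r)^2 + D_3/(1+r)^3 + TV/(1+r)^3
    = 4193.41737 + 4639.77552 + 5133.64518 + 139554.09137 = 153520.92943

€153520.93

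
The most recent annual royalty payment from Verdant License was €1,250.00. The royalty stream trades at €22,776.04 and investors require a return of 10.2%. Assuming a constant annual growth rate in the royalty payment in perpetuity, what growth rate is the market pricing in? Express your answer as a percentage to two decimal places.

P = D₀(1+g)/(r−g) ⇒ P(r−g) = D₀(1+g) ⇒ g(P+D₀) = P·r − D₀
g = (P·r − D₀)/(P + D₀) = (€22,776.04×0.102 − €1,250.00) / (€22,776.04 + €1,250.00) = 0.044666

4.47%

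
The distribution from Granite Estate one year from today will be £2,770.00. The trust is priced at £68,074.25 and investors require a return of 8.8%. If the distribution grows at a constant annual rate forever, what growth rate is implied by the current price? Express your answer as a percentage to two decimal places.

P = D₁/(r−g) ⇒ g = r − D₁/P = 0.088 − £2,770.00/£68,074.25 = 0.047309

4.73%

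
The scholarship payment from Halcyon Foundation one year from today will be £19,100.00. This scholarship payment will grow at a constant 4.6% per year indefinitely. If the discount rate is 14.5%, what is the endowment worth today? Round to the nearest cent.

£192929.29

Growing perpetuity: P = D₁ / (r − g) = £19,100.0000 / (0.145 − 0.046) = £192,929.29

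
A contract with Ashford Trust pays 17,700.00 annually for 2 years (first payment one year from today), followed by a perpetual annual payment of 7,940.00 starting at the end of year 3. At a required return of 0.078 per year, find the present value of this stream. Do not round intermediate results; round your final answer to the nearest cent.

119247.38

PV of 2-year annuity: 17,700.00 × [1 − (1+0.078)^−2] / 0.078 = 31650.55194
Perpetuity value at year 2: 7,940.00 / 0.078 = 101794.87179
PV of perpetuity: 101794.87179 / (1+0.078)^2 = 87596.82759
Total PV = 31650.55194 + 87596.82759 = 119247.37953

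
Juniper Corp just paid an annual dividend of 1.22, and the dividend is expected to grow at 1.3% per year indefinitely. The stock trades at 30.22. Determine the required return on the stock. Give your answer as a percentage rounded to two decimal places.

D₁ = 1.22 × 1.013 = 1.2359
P = D₁/(r − g) ⇒ r = D₁/P + g = 1.2359/30.22 + 0.013 = 0.040895 + 0.013 = 0.053895

5.39%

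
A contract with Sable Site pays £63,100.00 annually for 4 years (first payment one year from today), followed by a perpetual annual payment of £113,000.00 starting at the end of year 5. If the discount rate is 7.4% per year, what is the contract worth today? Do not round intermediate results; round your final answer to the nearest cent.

PV of 4-year annuity: £63,100.00 × [1 − (1+0.074)^−4] / 0.074 = 211817.10198
Perpetuity value at year 4: £113,000.00 / 0.074 = 1527027.02703
PV of perpetuity: 1527027.02703 / (1+0.074)^4 = 1147703.21524
Total PV = 211817.10198 + 1147703.21524 = 1359520.31722

£1359520.32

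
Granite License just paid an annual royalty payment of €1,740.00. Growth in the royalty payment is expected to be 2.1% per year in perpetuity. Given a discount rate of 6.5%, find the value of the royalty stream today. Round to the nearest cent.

€40375.91

D₁ = D₀ × (1 + g) = €1,740.00 × 1.021 = €1,776.5400
Growing perpetuity: P = D₁ / (r − g) = €1,776.5400 / (0.065 − 0.021) = €40,375.91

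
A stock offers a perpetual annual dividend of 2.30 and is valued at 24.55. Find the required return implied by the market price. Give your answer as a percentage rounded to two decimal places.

9.37%

P = C/r ⇒ r = C/P = 2.30/24.55 = 0.093686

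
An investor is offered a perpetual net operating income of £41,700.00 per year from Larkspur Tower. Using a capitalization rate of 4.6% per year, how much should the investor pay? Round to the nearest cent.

£906521.74

Level perpetuity: PV = C / r = £41,700.00 / 0.046 = £906,521.74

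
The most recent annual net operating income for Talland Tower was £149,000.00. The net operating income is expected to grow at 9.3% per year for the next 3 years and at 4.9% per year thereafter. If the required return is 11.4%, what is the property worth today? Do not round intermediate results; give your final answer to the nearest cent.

D_1 = 162857.00000
D_2 = 178002.70100
D_3 = 194556.95219
Terminal value at year 3: TV = D_3×(1+g_2)/(r−g_2) = 204090.24285/0.065 = 3139849.89001
P_0 = D_1/(1+r)^1 + D_2/(1+r)^2 + D_3/(1+r)^3 + TV/(1+r)^3
    = 146191.20287 + 143435.35434 + 140731.45628 + 2271189.19446 = 2701547.20796

£2701547.21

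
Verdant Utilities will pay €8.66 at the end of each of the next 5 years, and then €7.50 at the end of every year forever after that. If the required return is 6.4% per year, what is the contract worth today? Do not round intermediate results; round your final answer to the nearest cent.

€122.02

PV of 5-year annuity: €8.66 × [1 − (1+0.064)^−5] / 0.064 = 36.08552
Perpetuity value at year 5: €7.50 / 0.064 = 117.18750
PV of perpetuity: 117.18750 / (1+0.064)^5 = 85.93561
Total PV = 36.08552 + 85.93561 = 122.02113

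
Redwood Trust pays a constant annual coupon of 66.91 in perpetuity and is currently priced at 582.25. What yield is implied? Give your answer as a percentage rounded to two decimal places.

11.49%

P = C/r ⇒ r = C/P = 66.91/582.25 = 0.114916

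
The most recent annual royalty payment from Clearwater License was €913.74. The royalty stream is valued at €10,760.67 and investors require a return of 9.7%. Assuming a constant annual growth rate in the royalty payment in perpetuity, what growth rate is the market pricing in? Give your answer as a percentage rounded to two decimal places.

1.11%

P = D₀(1+g)/(r−g) ⇒ P(r−g) = D₀(1+g) ⇒ g(P+D₀) = P·r − D₀
g = (P·r − D₀)/(P + D₀) = (€10,760.67×0.097 − €913.74) / (€10,760.67 + €913.74) = 0.011139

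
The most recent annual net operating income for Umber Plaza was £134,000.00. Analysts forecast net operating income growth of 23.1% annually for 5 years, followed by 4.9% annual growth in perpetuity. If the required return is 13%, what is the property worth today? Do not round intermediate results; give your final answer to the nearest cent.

£3535075.06

D_1 = 164954.00000
D_2 = 203058.37400
D_3 = 249964.85839
D_4 = 307706.74068
D_5 = 378786.99778
Terminal value at year 5: TV = D_5×(1+g_2)/(r−g_2) = 397347.56067/0.081 = 4905525.44040
P_0 = D_1/(1+r)^1 + D_2/(1+r)^2 + D_3/(1+r)^3 + D_4/(1+r)^4 + D_5/(1+r)^5 + TV/(1+r)^5
    = 145976.99115 + 159024.49213 + 173238.18567 + 188722.30669 + 205590.40667 + 2662522.67407 = 3535075.05639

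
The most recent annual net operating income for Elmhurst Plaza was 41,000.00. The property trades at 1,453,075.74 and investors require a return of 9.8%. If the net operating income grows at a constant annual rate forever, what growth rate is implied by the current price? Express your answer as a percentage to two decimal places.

6.79%

P = D₀(1+g)/(r−g) ⇒ P(r−g) = D₀(1+g) ⇒ g(P+D₀) = P·r − D₀
g = (P·r − D₀)/(P + D₀) = (1,453,075.74×0.098 − 41,000.00) / (1,453,075.74 + 41,000.00) = 0.067869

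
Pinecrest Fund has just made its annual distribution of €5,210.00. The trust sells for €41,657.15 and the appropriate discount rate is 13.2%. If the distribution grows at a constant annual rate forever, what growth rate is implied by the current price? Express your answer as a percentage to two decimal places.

P = D₀(1+g)/(r−g) ⇒ P(r−g) = D₀(1+g) ⇒ g(P+D₀) = P·r − D₀
g = (P·r − D₀)/(P + D₀) = (€41,657.15×0.132 − €5,210.00) / (€41,657.15 + €5,210.00) = 0.006161

0.62%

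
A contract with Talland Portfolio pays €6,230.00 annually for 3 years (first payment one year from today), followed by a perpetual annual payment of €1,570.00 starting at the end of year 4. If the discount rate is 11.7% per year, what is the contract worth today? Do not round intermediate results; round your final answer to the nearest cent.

€24669.29

PV of 3-year annuity: €6,230.00 × [1 − (1+0.117)^−3] / 0.117 = 15040.88725
Perpetuity value at year 3: €1,570.00 / 0.117 = 13418.80342
PV of perpetuity: 13418.80342 / (1+0.117)^3 = 9628.40326
Total PV = 15040.88725 + 9628.40326 = 24669.29051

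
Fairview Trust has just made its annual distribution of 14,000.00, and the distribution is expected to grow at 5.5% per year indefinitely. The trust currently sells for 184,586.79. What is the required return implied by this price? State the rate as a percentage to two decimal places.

13.50%

D₁ = 14,000.00 × 1.055 = 14,770.0000
P = D₁/(r − g) ⇒ r = D₁/P + g = 14,770.0000/184,586.79 + 0.055 = 0.080017 + 0.055 = 0.135017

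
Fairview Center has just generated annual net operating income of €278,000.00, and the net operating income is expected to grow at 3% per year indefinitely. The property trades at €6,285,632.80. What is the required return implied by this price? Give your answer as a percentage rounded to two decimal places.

7.56%

D₁ = €278,000.00 × 1.03 = €286,340.0000
P = D₁/(r − g) ⇒ r = D₁/P + g = €286,340.0000/€6,285,632.80 + 0.03 = 0.045555 + 0.03 = 0.075555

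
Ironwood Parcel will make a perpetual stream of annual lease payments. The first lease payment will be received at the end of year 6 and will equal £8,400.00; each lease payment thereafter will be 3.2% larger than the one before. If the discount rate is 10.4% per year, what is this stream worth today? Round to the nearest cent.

Value at end of year 5: C₁ / (r − g) = £8,400.00 / (0.104 − 0.032) = £116,666.6667
Discount to today: PV = £116,666.6667 / (1 + 0.104)^5 = £116,666.6667 / 1.640006 = £71,137.96

£71137.96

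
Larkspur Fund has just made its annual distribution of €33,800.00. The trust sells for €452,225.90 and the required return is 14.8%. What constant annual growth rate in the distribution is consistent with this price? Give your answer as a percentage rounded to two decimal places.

P = D₀(1+g)/(r−g) ⇒ P(r−g) = D₀(1+g) ⇒ g(P+D₀) = P·r − D₀
g = (P·r − D₀)/(P + D₀) = (€452,225.90×0.148 − €33,800.00) / (€452,225.90 + €33,800.00) = 0.068164

6.82%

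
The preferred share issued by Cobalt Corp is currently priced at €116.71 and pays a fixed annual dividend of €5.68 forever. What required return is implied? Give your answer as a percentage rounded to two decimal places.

P = C/r ⇒ r = C/P = €5.68/€116.71 = 0.048668

4.87%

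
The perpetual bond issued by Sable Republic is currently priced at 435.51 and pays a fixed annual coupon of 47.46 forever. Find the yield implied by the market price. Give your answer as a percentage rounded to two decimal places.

10.90%

P = C/r ⇒ r = C/P = 47.46/435.51 = 0.108976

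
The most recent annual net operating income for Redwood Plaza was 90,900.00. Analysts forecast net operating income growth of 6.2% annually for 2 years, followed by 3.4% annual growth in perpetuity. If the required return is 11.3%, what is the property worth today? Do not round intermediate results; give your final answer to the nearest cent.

1252713.59

D_1 = 96535.80000
D_2 = 102521.01960
Terminal value at year 2: TV = D_2×(1+g_2)/(r−g_2) = 106006.73427/0.079 = 1341857.39578
P_0 = D_1/(1+r)^1 + D_2/(1+r)^2 + TV/(1+r)^2
    = 86734.77089 + 82760.40133 + 1083218.41746 = 1252713.58968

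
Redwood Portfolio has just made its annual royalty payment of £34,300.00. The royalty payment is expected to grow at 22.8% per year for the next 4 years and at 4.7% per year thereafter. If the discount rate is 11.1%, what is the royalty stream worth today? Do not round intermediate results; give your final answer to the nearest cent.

£1014855.55

D_1 = 42120.40000
D_2 = 51723.85120
D_3 = 63516.88927
D_4 = 77998.74003
Terminal value at year 4: TV = D_4×(1+g_2)/(r−g_2) = 81664.68081/0.064 = 1276010.63765
P_0 = D_1/(1+r)^1 + D_2/(1+r)^2 + D_3/(1+r)^3 + D_4/(1+r)^4 + TV/(1+r)^4
    = 37912.15122 + 41904.69999 + 46317.70620 + 51195.44844 + 837525.53933 = 1014855.54518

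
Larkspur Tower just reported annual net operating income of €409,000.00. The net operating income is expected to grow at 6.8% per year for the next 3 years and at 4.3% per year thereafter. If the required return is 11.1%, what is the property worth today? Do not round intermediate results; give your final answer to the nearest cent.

€6707207.00

D_1 = 436812.00000
D_2 = 466515.21600
D_3 = 498238.25069
Terminal value at year 3: TV = D_3×(1+g_2)/(r−g_2) = 519662.49547/0.068 = 7642095.52158
P_0 = D_1/(1+r)^1 + D_2/(1+r)^2 + D_3/(1+r)^3 + TV/(1+r)^3
    = 393170.11701 + 377952.91176 + 363324.67125 + 5572759.29584 = 6707206.99587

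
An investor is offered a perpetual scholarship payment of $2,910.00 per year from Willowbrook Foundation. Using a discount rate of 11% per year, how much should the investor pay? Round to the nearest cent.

$26454.55

Level perpetuity: PV = C / r = $2,910.00 / 0.11 = $26,454.55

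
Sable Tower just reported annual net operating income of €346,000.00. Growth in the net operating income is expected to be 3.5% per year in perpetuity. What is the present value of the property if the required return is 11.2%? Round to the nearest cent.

D₁ = D₀ × (1 + g) = €346,000.00 × 1.035 = €358,110.0000
Growing perpetuity: P = D₁ / (r − g) = €358,110.0000 / (0.112 − 0.035) = €4,650,779.22

€4650779.22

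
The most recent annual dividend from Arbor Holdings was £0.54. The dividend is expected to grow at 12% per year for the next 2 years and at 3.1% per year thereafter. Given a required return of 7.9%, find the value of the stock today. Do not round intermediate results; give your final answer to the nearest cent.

D_1 = 0.60480
D_2 = 0.67738
Terminal value at year 2: TV = D_2×(1+g_2)/(r−g_2) = 0.69837/0.048 = 14.54947
P_0 = D_1/(1+r)^1 + D_2/(1+r)^2 + TV/(1+r)^2
    = 0.56052 + 0.58182 + 12.49696 = 13.63930

£13.64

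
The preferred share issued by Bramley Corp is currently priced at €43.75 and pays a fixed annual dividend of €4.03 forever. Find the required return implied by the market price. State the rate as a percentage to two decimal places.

P = C/r ⇒ r = C/P = €4.03/€43.75 = 0.092114

9.21%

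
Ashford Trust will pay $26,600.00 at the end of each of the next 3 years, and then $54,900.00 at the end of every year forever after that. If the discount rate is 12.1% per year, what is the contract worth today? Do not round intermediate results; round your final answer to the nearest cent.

PV of 3-year annuity: $26,600.00 × [1 − (1+0.121)^−3] / 0.121 = 63779.08532
Perpetuity value at year 3: $54,900.00 / 0.121 = 453719.00826
PV of perpetuity: 453719.00826 / (1+0.121)^3 = 322084.73066
Total PV = 63779.08532 + 322084.73066 = 385863.81598

$385863.82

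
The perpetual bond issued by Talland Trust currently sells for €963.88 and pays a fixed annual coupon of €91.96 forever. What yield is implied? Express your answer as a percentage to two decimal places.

9.54%

P = C/r ⇒ r = C/P = €91.96/€963.88 = 0.095406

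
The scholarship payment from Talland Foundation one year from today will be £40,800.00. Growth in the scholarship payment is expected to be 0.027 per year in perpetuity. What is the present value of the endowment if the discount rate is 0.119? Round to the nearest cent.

£443478.26

Growing perpetuity: P = D₁ / (r − g) = £40,800.0000 / (0.119 − 0.027) = £443,478.26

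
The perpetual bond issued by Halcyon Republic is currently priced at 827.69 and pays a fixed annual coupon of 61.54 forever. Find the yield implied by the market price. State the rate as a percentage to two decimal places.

7.44%

P = C/r ⇒ r = C/P = 61.54/827.69 = 0.074352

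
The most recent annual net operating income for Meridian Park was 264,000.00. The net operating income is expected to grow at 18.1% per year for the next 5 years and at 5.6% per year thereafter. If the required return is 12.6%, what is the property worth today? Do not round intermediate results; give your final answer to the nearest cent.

D_1 = 311784.00000
D_2 = 368216.90400
D_3 = 434864.16362
D_4 = 513574.57724
D_5 = 606531.57572
Terminal value at year 5: TV = D_5×(1+g_2)/(r−g_2) = 640497.34396/0.07 = 9149962.05658
P_0 = D_1/(1+r)^1 + D_2/(1+r)^2 + D_3/(1+r)^3 + D_4/(1+r)^4 + D_5/(1+r)^5 + TV/(1+r)^5
    = 276895.20426 + 290420.28085 + 304605.99616 + 319484.61942 + 335089.99604 + 5055071.94022 = 6581568.03696

6581568.04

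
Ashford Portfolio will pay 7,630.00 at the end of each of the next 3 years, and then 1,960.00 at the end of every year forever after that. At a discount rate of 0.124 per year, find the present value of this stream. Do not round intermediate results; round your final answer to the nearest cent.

PV of 3-year annuity: 7,630.00 × [1 − (1+0.124)^−3] / 0.124 = 18200.73852
Perpetuity value at year 3: 1,960.00 / 0.124 = 15806.45161
PV of perpetuity: 15806.45161 / (1+0.124)^3 = 11131.03254
Total PV = 18200.73852 + 11131.03254 = 29331.77106

29331.77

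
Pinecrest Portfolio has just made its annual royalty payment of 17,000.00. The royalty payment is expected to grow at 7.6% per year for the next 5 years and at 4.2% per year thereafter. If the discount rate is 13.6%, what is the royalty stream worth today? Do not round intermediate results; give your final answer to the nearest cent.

216110.86

D_1 = 18292.00000
D_2 = 19682.19200
D_3 = 21178.03859
D_4 = 22787.56952
D_5 = 24519.42481
Terminal value at year 5: TV = D_5×(1+g_2)/(r−g_2) = 25549.24065/0.094 = 271800.43246
P_0 = D_1/(1+r)^1 + D_2/(1+r)^2 + D_3/(1+r)^3 + D_4/(1+r)^4 + D_5/(1+r)^5 + TV/(1+r)^5
    = 16102.11268 + 15251.64898 + 14446.10414 + 13683.10568 + 12960.40644 + 143667.48411 = 216110.86202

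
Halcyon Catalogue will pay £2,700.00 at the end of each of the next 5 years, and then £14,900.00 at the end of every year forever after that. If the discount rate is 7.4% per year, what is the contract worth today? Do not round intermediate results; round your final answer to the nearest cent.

£151860.16

PV of 5-year annuity: £2,700.00 × [1 − (1+0.074)^−5] / 0.074 = 10952.96956
Perpetuity value at year 5: £14,900.00 / 0.074 = 201351.35135
PV of perpetuity: 201351.35135 / (1+0.074)^5 = 140907.18600
Total PV = 10952.96956 + 140907.18600 = 151860.15556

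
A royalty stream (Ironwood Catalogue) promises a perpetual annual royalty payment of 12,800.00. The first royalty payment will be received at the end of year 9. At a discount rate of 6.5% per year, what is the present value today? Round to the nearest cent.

Value at end of year 8: C / r = 12,800.00 / 0.065 = 196,923.0769
Discount to today: PV = 196,923.0769 / (1 + 0.065)^8 = 196,923.0769 / 1.654996 = 118,987.06

118987.06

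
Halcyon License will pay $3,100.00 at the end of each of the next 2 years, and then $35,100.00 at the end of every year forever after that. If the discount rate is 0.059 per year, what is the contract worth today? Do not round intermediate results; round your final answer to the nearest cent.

$536164.37

PV of 2-year annuity: $3,100.00 × [1 − (1+0.059)^−2] / 0.059 = 5691.49188
Perpetuity value at year 2: $35,100.00 / 0.059 = 594915.25424
PV of perpetuity: 594915.25424 / (1+0.059)^2 = 530472.87849
Total PV = 5691.49188 + 530472.87849 = 536164.37036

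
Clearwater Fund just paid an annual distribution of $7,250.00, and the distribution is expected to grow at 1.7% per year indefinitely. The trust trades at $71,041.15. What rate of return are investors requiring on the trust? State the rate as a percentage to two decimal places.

12.08%

D₁ = $7,250.00 × 1.017 = $7,373.2500
P = D₁/(r − g) ⇒ r = D₁/P + g = $7,373.2500/$71,041.15 + 0.017 = 0.103788 + 0.017 = 0.120788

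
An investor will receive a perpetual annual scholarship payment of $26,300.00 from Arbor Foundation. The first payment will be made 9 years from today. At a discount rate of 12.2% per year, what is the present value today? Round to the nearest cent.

Value at end of year 8: C / r = $26,300.00 / 0.122 = $215,573.7705
Discount to today: PV = $215,573.7705 / (1 + 0.122)^8 = $215,573.7705 / 2.511556 = $85,832.76

$85832.76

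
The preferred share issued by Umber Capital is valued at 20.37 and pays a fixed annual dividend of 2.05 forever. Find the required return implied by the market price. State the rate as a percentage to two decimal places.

P = C/r ⇒ r = C/P = 2.05/20.37 = 0.100638

10.06%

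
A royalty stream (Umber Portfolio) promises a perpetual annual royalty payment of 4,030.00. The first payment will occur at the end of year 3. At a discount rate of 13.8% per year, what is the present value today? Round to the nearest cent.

Value at end of year 2: C / r = 4,030.00 / 0.138 = 29,202.8986
Discount to today: PV = 29,202.8986 / (1 + 0.138)^2 = 29,202.8986 / 1.295044 = 22,549.73

22549.73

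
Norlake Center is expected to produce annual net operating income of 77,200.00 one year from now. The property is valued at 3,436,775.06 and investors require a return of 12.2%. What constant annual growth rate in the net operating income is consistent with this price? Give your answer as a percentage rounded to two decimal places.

P = D₁/(r−g) ⇒ g = r − D₁/P = 0.122 − 77,200.00/3,436,775.06 = 0.099537

9.95%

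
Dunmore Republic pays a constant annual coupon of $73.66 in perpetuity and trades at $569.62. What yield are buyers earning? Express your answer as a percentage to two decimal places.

P = C/r ⇒ r = C/P = $73.66/$569.62 = 0.129314

12.93%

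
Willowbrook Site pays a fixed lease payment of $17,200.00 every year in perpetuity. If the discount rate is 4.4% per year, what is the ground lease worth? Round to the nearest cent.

$390909.09

Level perpetuity: PV = C / r = $17,200.00 / 0.044 = $390,909.09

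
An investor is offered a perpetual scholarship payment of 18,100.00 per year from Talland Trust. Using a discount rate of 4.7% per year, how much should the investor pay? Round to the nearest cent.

Level perpetuity: PV = C / r = 18,100.00 / 0.047 = 385,106.38

385106.38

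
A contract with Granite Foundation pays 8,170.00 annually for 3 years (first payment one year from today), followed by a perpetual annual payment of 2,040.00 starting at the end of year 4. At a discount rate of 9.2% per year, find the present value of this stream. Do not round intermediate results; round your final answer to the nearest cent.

PV of 3-year annuity: 8,170.00 × [1 − (1+0.092)^−3] / 0.092 = 20607.18393
Perpetuity value at year 3: 2,040.00 / 0.092 = 22173.91304
PV of perpetuity: 22173.91304 / (1+0.092)^3 = 17028.42281
Total PV = 20607.18393 + 17028.42281 = 37635.60674

37635.61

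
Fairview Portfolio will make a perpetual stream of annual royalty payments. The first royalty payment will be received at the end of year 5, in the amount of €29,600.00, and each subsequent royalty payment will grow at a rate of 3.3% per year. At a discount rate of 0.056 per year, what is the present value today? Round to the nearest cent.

Value at end of year 4: C₁ / (r − g) = €29,600.00 / (0.056 − 0.033) = €1,286,956.5217
Discount to today: PV = €1,286,956.5217 / (1 + 0.056)^4 = €1,286,956.5217 / 1.243528 = €1,034,923.39

€1034923.39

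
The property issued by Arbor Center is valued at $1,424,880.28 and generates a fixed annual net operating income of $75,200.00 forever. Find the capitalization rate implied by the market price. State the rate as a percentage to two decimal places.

P = C/r ⇒ r = C/P = $75,200.00/$1,424,880.28 = 0.052776

5.28%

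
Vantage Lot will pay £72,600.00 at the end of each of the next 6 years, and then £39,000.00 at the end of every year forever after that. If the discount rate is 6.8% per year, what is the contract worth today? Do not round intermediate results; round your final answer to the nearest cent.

£734678.79

PV of 6-year annuity: £72,600.00 × [1 − (1+0.068)^−6] / 0.068 = 348197.76302
Perpetuity value at year 6: £39,000.00 / 0.068 = 573529.41176
PV of perpetuity: 573529.41176 / (1+0.068)^6 = 386481.02667
Total PV = 348197.76302 + 386481.02667 = 734678.78969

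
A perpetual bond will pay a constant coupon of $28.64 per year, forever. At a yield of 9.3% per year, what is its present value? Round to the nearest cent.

Level perpetuity: PV = C / r = $28.64 / 0.093 = $307.96

$307.96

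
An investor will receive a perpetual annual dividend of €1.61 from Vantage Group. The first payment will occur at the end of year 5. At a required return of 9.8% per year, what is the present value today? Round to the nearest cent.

€11.30

Value at end of year 4: C / r = €1.61 / 0.098 = €16.4286
Discount to today: PV = €16.4286 / (1 + 0.098)^4 = €16.4286 / 1.453481 = €11.30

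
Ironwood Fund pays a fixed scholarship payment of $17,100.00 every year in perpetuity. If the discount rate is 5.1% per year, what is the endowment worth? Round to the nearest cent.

Level perpetuity: PV = C / r = $17,100.00 / 0.051 = $335,294.12

$335294.12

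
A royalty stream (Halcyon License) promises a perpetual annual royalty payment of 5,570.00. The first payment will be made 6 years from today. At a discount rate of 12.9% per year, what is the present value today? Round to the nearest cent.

23539.42

Value at end of year 5: C / r = 5,570.00 / 0.129 = 43,178.2946
Discount to today: PV = 43,178.2946 / (1 + 0.129)^5 = 43,178.2946 / 1.834297 = 23,539.42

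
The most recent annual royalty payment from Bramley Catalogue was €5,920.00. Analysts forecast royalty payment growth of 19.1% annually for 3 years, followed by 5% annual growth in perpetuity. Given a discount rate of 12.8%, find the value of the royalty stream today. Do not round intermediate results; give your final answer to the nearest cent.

D_1 = 7050.72000
D_2 = 8397.40752
D_3 = 10001.31236
Terminal value at year 3: TV = D_3×(1+g_2)/(r−g_2) = 10501.37797/0.078 = 134633.05095
P_0 = D_1/(1+r)^1 + D_2/(1+r)^2 + D_3/(1+r)^3 + TV/(1+r)^3
    = 6250.63830 + 6599.74310 + 6968.34577 + 93804.65459 = 113623.38175

€113623.38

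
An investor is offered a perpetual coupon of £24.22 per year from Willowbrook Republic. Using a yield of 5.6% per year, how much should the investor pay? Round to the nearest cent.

£432.50

Level perpetuity: PV = C / r = £24.22 / 0.056 = £432.50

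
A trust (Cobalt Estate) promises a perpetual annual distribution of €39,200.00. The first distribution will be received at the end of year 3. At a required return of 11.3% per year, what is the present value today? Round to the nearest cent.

€280038.21

Value at end of year 2: C / r = €39,200.00 / 0.113 = €346,902.6549
Discount to today: PV = €346,902.6549 / (1 + 0.113)^2 = €346,902.6549 / 1.238769 = €280,038.21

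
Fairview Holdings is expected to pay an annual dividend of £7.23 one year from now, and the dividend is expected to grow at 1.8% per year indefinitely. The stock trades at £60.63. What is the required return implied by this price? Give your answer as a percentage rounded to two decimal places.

13.72%

P = D₁/(r − g) ⇒ r = D₁/P + g = £7.2300/£60.63 + 0.018 = 0.119248 + 0.018 = 0.137248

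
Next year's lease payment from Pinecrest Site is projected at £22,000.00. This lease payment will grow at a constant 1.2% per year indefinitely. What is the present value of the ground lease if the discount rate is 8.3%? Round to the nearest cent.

Growing perpetuity: P = D₁ / (r − g) = £22,000.0000 / (0.083 − 0.012) = £309,859.15

£309859.15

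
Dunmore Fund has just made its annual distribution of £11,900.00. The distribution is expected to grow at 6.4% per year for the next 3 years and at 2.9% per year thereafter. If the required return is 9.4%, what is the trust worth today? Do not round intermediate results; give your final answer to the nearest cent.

£207086.91

D_1 = 12661.60000
D_2 = 13471.94240
D_3 = 14334.14671
Terminal value at year 3: TV = D_3×(1+g_2)/(r−g_2) = 14749.83697/0.065 = 226920.56874
P_0 = D_1/(1+r)^1 + D_2/(1+r)^2 + D_3/(1+r)^3 + TV/(1+r)^3
    = 11573.67459 + 11256.29777 + 10947.62416 + 173309.31168 = 207086.90819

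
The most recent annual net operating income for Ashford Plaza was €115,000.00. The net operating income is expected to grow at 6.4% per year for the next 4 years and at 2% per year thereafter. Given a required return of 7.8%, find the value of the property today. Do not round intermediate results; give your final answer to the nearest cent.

D_1 = 122360.00000
D_2 = 130191.04000
D_3 = 138523.26656
D_4 = 147388.75562
Terminal value at year 4: TV = D_4×(1+g_2)/(r−g_2) = 150336.53073/0.058 = 2592009.15056
P_0 = D_1/(1+r)^1 + D_2/(1+r)^2 + D_3/(1+r)^3 + D_4/(1+r)^4 + TV/(1+r)^4
    = 113506.49351 + 112032.38320 + 110577.41719 + 109141.34683 + 1919382.30637 = 2364639.94709

€2364639.95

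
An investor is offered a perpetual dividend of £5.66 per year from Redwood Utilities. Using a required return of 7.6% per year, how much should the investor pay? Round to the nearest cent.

Level perpetuity: PV = C / r = £5.66 / 0.076 = £74.47

£74.47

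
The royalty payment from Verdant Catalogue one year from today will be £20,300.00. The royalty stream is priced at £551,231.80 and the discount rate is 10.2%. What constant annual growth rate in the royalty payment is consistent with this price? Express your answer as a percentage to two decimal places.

P = D₁/(r−g) ⇒ g = r − D₁/P = 0.102 − £20,300.00/£551,231.80 = 0.065173

6.52%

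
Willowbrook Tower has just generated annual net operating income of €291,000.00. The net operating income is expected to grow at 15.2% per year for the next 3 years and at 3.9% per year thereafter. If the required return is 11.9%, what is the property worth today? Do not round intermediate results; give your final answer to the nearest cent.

€5049197.73

D_1 = 335232.00000
D_2 = 386187.26400
D_3 = 444887.72813
Terminal value at year 3: TV = D_3×(1+g_2)/(r−g_2) = 462238.34952/0.08 = 5777979.36906
P_0 = D_1/(1+r)^1 + D_2/(1+r)^2 + D_3/(1+r)^3 + TV/(1+r)^3
    = 299581.76944 + 308416.62055 + 317512.01686 + 4123687.31901 = 5049197.72585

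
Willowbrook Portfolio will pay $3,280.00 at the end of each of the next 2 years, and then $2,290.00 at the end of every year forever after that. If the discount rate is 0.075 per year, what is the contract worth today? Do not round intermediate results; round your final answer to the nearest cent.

PV of 2-year annuity: $3,280.00 × [1 − (1+0.075)^−2] / 0.075 = 5889.45376
Perpetuity value at year 2: $2,290.00 / 0.075 = 30533.33333
PV of perpetuity: 30533.33333 / (1+0.075)^2 = 26421.48909
Total PV = 5889.45376 + 26421.48909 = 32310.94285

$32310.94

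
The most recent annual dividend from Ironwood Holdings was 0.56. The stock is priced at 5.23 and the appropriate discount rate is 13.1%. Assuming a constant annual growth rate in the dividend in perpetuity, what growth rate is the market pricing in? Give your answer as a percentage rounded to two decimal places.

2.16%

P = D₀(1+g)/(r−g) ⇒ P(r−g) = D₀(1+g) ⇒ g(P+D₀) = P·r − D₀
g = (P·r − D₀)/(P + D₀) = (5.23×0.131 − 0.56) / (5.23 + 0.56) = 0.021611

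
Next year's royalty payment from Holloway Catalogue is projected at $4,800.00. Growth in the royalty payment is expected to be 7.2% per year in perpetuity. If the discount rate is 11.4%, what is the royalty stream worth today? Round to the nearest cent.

Growing perpetuity: P = D₁ / (r − g) = $4,800.0000 / (0.114 − 0.072) = $114,285.71

$114285.71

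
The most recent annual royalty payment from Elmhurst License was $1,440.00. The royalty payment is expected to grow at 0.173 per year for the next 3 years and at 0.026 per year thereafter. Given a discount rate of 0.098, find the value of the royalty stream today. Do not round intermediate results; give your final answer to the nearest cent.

D_1 = 1689.12000
D_2 = 1981.33776
D_3 = 2324.10919
Terminal value at year 3: TV = D_3×(1+g_2)/(r−g_2) = 2384.53603/0.072 = 33118.55599
P_0 = D_1/(1+r)^1 + D_2/(1+r)^2 + D_3/(1+r)^3 + TV/(1+r)^3
    = 1538.36066 + 1643.43994 + 1755.69676 + 25018.67885 = 29956.17621

$29956.18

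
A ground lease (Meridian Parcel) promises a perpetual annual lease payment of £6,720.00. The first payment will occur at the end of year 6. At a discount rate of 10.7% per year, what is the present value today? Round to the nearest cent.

£37778.73

Value at end of year 5: C / r = £6,720.00 / 0.107 = £62,803.7383
Discount to today: PV = £62,803.7383 / (1 + 0.107)^5 = £62,803.7383 / 1.662410 = £37,778.73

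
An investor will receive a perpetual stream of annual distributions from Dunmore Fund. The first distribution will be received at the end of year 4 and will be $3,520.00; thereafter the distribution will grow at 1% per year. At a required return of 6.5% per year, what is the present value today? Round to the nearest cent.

Value at end of year 3: C₁ / (r − g) = $3,520.00 / (0.065 − 0.01) = $64,000.0000
Discount to today: PV = $64,000.0000 / (1 + 0.065)^3 = $64,000.0000 / 1.207950 = $52,982.34

$52982.34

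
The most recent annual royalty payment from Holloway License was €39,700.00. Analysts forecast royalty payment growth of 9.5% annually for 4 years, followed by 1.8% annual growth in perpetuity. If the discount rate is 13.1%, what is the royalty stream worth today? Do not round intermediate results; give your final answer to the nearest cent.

D_1 = 43471.50000
D_2 = 47601.29250
D_3 = 52123.41529
D_4 = 57075.13974
Terminal value at year 4: TV = D_4×(1+g_2)/(r−g_2) = 58102.49226/0.113 = 514181.34739
P_0 = D_1/(1+r)^1 + D_2/(1+r)^2 + D_3/(1+r)^3 + D_4/(1+r)^4 + TV/(1+r)^4
    = 38436.33952 + 37212.90166 + 36028.40612 + 34881.61335 + 314243.20698 = 460802.46763

€460802.47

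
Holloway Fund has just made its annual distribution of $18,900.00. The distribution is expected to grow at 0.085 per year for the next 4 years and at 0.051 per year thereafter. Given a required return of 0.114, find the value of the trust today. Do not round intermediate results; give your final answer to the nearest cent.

$354534.29

D_1 = 20506.50000
D_2 = 22249.55250
D_3 = 24140.76446
D_4 = 26192.72944
Terminal value at year 4: TV = D_4×(1+g_2)/(r−g_2) = 27528.55864/0.063 = 436961.24831
P_0 = D_1/(1+r)^1 + D_2/(1+r)^2 + D_3/(1+r)^3 + D_4/(1+r)^4 + TV/(1+r)^4
    = 18407.98923 + 17928.78664 + 17462.05880 + 17007.48096 + 283727.97610 = 354534.29172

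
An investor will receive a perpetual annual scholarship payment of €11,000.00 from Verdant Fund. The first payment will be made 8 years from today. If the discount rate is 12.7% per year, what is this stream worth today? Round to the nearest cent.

Value at end of year 7: C / r = €11,000.00 / 0.127 = €86,614.1732
Discount to today: PV = €86,614.1732 / (1 + 0.127)^7 = €86,614.1732 / 2.309231 = €37,507.80

€37507.80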